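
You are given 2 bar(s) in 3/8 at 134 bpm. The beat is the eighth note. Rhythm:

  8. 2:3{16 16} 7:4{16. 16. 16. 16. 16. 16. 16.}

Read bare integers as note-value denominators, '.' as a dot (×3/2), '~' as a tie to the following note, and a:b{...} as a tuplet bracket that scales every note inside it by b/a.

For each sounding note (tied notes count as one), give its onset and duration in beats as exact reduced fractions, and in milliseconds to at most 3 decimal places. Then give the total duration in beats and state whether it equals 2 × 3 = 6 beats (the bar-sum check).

1) 0.0ms=0b +671.642ms=3/2b
2) 671.642ms=3/2b +335.821ms=3/4b
3) 1007.463ms=9/4b +335.821ms=3/4b
4) 1343.284ms=3b +191.898ms=3/7b
5) 1535.181ms=24/7b +191.898ms=3/7b
6) 1727.079ms=27/7b +191.898ms=3/7b
7) 1918.977ms=30/7b +191.898ms=3/7b
8) 2110.874ms=33/7b +191.898ms=3/7b
9) 2302.772ms=36/7b +191.898ms=3/7b
10) 2494.67ms=39/7b +191.898ms=3/7b
Σ=6b of 6 (134bpm 3/8) — PASS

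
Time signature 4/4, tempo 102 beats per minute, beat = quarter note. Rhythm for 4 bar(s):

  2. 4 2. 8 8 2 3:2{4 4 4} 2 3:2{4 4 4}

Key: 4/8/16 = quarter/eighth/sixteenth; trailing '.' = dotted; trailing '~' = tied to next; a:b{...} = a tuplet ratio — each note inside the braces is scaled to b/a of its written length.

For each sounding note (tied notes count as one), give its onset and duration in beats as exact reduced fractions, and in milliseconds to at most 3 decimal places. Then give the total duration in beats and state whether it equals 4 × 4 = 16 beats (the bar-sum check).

1) 0.0ms=0b +1764.706ms=3b
2) 1764.706ms=3b +588.235ms=1b
3) 2352.941ms=4b +1764.706ms=3b
4) 4117.647ms=7b +294.118ms=1/2b
5) 4411.765ms=15/2b +294.118ms=1/2b
6) 4705.882ms=8b +1176.471ms=2b
7) 5882.353ms=10b +392.157ms=2/3b
8) 6274.51ms=32/3b +392.157ms=2/3b
9) 6666.667ms=34/3b +392.157ms=2/3b
10) 7058.824ms=12b +1176.471ms=2b
11) 8235.294ms=14b +392.157ms=2/3b
12) 8627.451ms=44/3b +392.157ms=2/3b
13) 9019.608ms=46/3b +392.157ms=2/3b
Σ=16b of 16 (102bpm 4/4) — PASS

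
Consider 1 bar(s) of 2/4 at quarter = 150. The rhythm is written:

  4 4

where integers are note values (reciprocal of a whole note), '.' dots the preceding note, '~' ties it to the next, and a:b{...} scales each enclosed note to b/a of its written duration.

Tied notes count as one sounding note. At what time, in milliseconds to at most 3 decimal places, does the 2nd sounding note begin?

note 2 onset = 1b = 400.0ms

1. 0.0ms @ 0 + 400.0ms (1)
2. 400.0ms @ 1 + 400.0ms (1)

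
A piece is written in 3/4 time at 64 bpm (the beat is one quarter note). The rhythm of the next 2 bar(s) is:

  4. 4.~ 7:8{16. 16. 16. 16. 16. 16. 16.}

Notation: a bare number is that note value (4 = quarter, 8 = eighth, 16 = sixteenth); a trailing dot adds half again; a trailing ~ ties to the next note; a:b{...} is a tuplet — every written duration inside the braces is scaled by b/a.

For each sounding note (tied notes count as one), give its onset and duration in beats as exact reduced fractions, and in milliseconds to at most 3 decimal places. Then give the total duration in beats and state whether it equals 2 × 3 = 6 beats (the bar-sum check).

1) 0.0ms=0b +1406.25ms=3/2b
2) 1406.25ms=3/2b +1808.036ms=27/14b
3) 3214.286ms=24/7b +401.786ms=3/7b
4) 3616.071ms=27/7b +401.786ms=3/7b
5) 4017.857ms=30/7b +401.786ms=3/7b
6) 4419.643ms=33/7b +401.786ms=3/7b
7) 4821.429ms=36/7b +401.786ms=3/7b
8) 5223.214ms=39/7b +401.786ms=3/7b
Σ=6b of 6 (64bpm 3/4) — PASS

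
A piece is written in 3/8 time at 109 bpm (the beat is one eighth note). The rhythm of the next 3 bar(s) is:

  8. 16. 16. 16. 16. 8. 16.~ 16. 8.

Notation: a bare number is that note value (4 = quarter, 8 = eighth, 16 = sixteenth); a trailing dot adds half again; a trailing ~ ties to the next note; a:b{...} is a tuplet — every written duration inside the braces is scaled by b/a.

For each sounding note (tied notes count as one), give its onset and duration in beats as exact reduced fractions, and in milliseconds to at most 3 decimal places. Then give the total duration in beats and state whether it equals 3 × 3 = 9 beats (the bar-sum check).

1) 0.0ms=0b +825.688ms=3/2b
2) 825.688ms=3/2b +412.844ms=3/4b
3) 1238.532ms=9/4b +412.844ms=3/4b
4) 1651.376ms=3b +412.844ms=3/4b
5) 2064.22ms=15/4b +412.844ms=3/4b
6) 2477.064ms=9/2b +825.688ms=3/2b
7) 3302.752ms=6b +825.688ms=3/2b
8) 4128.44ms=15/2b +825.688ms=3/2b
Σ=9b of 9 (109bpm 3/8) — PASS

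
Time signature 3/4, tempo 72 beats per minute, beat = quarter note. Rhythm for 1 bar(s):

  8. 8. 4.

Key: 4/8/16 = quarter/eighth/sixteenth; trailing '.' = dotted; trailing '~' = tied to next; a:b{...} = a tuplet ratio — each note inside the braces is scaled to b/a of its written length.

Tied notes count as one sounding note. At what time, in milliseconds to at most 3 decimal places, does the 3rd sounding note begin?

note 3 onset = 3/2b = 1250.0ms

1. 0.0ms @ 0 + 625.0ms (3/4)
2. 625.0ms @ 3/4 + 625.0ms (3/4)
3. 1250.0ms @ 3/2 + 1250.0ms (3/2)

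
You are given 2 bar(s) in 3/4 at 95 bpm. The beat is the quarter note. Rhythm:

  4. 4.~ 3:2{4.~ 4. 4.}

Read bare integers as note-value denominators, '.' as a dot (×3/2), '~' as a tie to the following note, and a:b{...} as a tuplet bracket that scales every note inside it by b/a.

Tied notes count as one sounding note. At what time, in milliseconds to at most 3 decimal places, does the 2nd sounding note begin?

note 2 onset = 3/2b = 947.368ms

1. 0.0ms @ 0 + 947.368ms (3/2)
2. 947.368ms @ 3/2 + 2210.526ms (7/2)
3. 3157.895ms @ 5 + 631.579ms (1)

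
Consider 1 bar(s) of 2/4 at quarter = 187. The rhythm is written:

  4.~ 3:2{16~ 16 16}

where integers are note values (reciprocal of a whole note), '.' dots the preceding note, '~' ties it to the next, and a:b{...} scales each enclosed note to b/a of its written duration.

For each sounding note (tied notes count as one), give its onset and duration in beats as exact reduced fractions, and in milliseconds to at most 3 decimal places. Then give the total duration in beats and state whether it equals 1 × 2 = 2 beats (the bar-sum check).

1) 0.0ms=0b +588.235ms=11/6b
2) 588.235ms=11/6b +53.476ms=1/6b
Σ=2b of 2 (187bpm 2/4) — PASS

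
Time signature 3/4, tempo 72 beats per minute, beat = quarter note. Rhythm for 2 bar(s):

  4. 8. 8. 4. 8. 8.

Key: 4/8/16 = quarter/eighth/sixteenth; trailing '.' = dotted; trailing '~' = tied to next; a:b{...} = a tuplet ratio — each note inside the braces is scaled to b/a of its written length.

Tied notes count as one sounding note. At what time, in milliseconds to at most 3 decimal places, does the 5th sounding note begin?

note 5 onset = 9/2b = 3750.0ms

1. 0.0ms @ 0 + 1250.0ms (3/2)
2. 1250.0ms @ 3/2 + 625.0ms (3/4)
3. 1875.0ms @ 9/4 + 625.0ms (3/4)
4. 2500.0ms @ 3 + 1250.0ms (3/2)
5. 3750.0ms @ 9/2 + 625.0ms (3/4)
6. 4375.0ms @ 21/4 + 625.0ms (3/4)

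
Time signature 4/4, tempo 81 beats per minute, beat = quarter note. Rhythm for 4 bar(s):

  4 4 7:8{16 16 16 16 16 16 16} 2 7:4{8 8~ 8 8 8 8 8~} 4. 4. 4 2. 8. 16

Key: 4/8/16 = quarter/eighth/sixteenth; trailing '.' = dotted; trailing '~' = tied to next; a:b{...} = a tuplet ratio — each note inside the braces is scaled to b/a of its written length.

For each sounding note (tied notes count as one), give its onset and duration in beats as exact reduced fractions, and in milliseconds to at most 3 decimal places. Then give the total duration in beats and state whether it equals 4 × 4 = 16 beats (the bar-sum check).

1) 0.0ms=0b +740.741ms=1b
2) 740.741ms=1b +740.741ms=1b
3) 1481.481ms=2b +211.64ms=2/7b
4) 1693.122ms=16/7b +211.64ms=2/7b
5) 1904.762ms=18/7b +211.64ms=2/7b
6) 2116.402ms=20/7b +211.64ms=2/7b
7) 2328.042ms=22/7b +211.64ms=2/7b
8) 2539.683ms=24/7b +211.64ms=2/7b
9) 2751.323ms=26/7b +211.64ms=2/7b
10) 2962.963ms=4b +1481.481ms=2b
11) 4444.444ms=6b +211.64ms=2/7b
12) 4656.085ms=44/7b +423.28ms=4/7b
13) 5079.365ms=48/7b +211.64ms=2/7b
14) 5291.005ms=50/7b +211.64ms=2/7b
15) 5502.646ms=52/7b +211.64ms=2/7b
16) 5714.286ms=54/7b +1322.751ms=25/14b
17) 7037.037ms=19/2b +1111.111ms=3/2b
18) 8148.148ms=11b +740.741ms=1b
19) 8888.889ms=12b +2222.222ms=3b
20) 11111.111ms=15b +555.556ms=3/4b
21) 11666.667ms=63/4b +185.185ms=1/4b
Σ=16b of 16 (81bpm 4/4) — PASS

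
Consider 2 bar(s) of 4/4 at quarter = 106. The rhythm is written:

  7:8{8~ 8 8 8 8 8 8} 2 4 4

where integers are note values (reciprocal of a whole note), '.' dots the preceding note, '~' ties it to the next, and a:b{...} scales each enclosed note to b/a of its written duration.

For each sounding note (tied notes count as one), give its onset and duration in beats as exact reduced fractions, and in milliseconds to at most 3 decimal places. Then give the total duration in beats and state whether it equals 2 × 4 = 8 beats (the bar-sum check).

1) 0.0ms=0b +646.9ms=8/7b
2) 646.9ms=8/7b +323.45ms=4/7b
3) 970.35ms=12/7b +323.45ms=4/7b
4) 1293.801ms=16/7b +323.45ms=4/7b
5) 1617.251ms=20/7b +323.45ms=4/7b
6) 1940.701ms=24/7b +323.45ms=4/7b
7) 2264.151ms=4b +1132.075ms=2b
8) 3396.226ms=6b +566.038ms=1b
9) 3962.264ms=7b +566.038ms=1b
Σ=8b of 8 (106bpm 4/4) — PASS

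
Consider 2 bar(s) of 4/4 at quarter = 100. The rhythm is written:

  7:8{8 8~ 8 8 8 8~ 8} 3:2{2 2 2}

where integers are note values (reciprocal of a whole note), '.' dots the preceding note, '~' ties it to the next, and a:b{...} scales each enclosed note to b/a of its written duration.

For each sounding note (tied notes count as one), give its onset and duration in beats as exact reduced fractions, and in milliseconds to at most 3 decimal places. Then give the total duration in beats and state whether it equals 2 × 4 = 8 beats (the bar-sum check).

1) 0.0ms=0b +342.857ms=4/7b
2) 342.857ms=4/7b +685.714ms=8/7b
3) 1028.571ms=12/7b +342.857ms=4/7b
4) 1371.429ms=16/7b +342.857ms=4/7b
5) 1714.286ms=20/7b +685.714ms=8/7b
6) 2400.0ms=4b +800.0ms=4/3b
7) 3200.0ms=16/3b +800.0ms=4/3b
8) 4000.0ms=20/3b +800.0ms=4/3b
Σ=8b of 8 (100bpm 4/4) — PASS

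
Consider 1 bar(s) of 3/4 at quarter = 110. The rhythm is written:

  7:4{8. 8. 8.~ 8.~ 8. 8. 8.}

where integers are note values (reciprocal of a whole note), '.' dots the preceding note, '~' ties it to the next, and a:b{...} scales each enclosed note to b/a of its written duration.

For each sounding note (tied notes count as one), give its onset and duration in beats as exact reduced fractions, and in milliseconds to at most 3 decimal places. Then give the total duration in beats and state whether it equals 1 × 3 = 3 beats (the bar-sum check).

1) 0.0ms=0b +233.766ms=3/7b
2) 233.766ms=3/7b +233.766ms=3/7b
3) 467.532ms=6/7b +701.299ms=9/7b
4) 1168.831ms=15/7b +233.766ms=3/7b
5) 1402.597ms=18/7b +233.766ms=3/7b
Σ=3b of 3 (110bpm 3/4) — PASS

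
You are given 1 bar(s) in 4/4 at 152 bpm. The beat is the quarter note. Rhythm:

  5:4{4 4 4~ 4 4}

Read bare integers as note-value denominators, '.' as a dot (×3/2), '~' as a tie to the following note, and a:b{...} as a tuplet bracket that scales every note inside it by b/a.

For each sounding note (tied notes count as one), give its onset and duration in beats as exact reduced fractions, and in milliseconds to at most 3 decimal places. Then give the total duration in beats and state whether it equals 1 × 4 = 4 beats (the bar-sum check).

1) 0.0ms=0b +315.789ms=4/5b
2) 315.789ms=4/5b +315.789ms=4/5b
3) 631.579ms=8/5b +631.579ms=8/5b
4) 1263.158ms=16/5b +315.789ms=4/5b
Σ=4b of 4 (152bpm 4/4) — PASS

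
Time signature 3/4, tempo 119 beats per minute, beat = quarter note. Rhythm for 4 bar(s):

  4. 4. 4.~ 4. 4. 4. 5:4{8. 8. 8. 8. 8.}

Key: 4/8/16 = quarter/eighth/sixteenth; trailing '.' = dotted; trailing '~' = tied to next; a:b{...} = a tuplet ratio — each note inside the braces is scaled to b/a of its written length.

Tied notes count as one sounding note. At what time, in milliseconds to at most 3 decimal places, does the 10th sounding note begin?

note 10 onset = 57/5b = 5747.899ms

1. 0.0ms @ 0 + 756.303ms (3/2)
2. 756.303ms @ 3/2 + 756.303ms (3/2)
3. 1512.605ms @ 3 + 1512.605ms (3)
4. 3025.21ms @ 6 + 756.303ms (3/2)
5. 3781.513ms @ 15/2 + 756.303ms (3/2)
6. 4537.815ms @ 9 + 302.521ms (3/5)
7. 4840.336ms @ 48/5 + 302.521ms (3/5)
8. 5142.857ms @ 51/5 + 302.521ms (3/5)
9. 5445.378ms @ 54/5 + 302.521ms (3/5)
10. 5747.899ms @ 57/5 + 302.521ms (3/5)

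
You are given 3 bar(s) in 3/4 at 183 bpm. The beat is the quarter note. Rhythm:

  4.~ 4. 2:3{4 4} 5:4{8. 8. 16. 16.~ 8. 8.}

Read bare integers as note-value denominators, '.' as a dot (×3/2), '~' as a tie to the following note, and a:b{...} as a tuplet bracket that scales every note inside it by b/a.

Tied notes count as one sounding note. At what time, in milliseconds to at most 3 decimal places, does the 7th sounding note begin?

1. 0.0ms @ 0 + 983.607ms (3)
2. 983.607ms @ 3 + 491.803ms (3/2)
3. 1475.41ms @ 9/2 + 491.803ms (3/2)
4. 1967.213ms @ 6 + 196.721ms (3/5)
5. 2163.934ms @ 33/5 + 196.721ms (3/5)
6. 2360.656ms @ 36/5 + 98.361ms (3/10)
7. 2459.016ms @ 15/2 + 295.082ms (9/10)
8. 2754.098ms @ 42/5 + 196.721ms (3/5)

note 7 onset = 15/2b = 2459.016ms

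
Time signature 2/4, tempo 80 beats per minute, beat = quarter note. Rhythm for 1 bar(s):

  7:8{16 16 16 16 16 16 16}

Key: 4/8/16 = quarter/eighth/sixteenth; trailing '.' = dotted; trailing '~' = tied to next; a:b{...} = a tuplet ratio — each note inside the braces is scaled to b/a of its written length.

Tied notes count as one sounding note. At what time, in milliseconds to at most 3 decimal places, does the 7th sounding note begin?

note 7 onset = 12/7b = 1285.714ms

1. 0.0ms @ 0 + 214.286ms (2/7)
2. 214.286ms @ 2/7 + 214.286ms (2/7)
3. 428.571ms @ 4/7 + 214.286ms (2/7)
4. 642.857ms @ 6/7 + 214.286ms (2/7)
5. 857.143ms @ 8/7 + 214.286ms (2/7)
6. 1071.429ms @ 10/7 + 214.286ms (2/7)
7. 1285.714ms @ 12/7 + 214.286ms (2/7)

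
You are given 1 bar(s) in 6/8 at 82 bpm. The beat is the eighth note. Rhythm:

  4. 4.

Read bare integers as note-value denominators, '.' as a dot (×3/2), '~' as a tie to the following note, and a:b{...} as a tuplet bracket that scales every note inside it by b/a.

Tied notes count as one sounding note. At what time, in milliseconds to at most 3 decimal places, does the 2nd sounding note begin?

note 2 onset = 3b = 2195.122ms

1. 0.0ms @ 0 + 2195.122ms (3)
2. 2195.122ms @ 3 + 2195.122ms (3)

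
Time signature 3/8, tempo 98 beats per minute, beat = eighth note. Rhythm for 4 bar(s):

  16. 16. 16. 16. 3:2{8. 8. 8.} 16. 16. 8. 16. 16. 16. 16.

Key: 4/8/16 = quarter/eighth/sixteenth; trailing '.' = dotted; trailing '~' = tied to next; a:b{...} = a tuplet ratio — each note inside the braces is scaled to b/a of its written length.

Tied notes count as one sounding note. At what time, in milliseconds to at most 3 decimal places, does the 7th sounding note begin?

1. 0.0ms @ 0 + 459.184ms (3/4)
2. 459.184ms @ 3/4 + 459.184ms (3/4)
3. 918.367ms @ 3/2 + 459.184ms (3/4)
4. 1377.551ms @ 9/4 + 459.184ms (3/4)
5. 1836.735ms @ 3 + 612.245ms (1)
6. 2448.98ms @ 4 + 612.245ms (1)
7. 3061.224ms @ 5 + 612.245ms (1)
8. 3673.469ms @ 6 + 459.184ms (3/4)
9. 4132.653ms @ 27/4 + 459.184ms (3/4)
10. 4591.837ms @ 15/2 + 918.367ms (3/2)
11. 5510.204ms @ 9 + 459.184ms (3/4)
12. 5969.388ms @ 39/4 + 459.184ms (3/4)
13. 6428.571ms @ 21/2 + 459.184ms (3/4)
14. 6887.755ms @ 45/4 + 459.184ms (3/4)

note 7 onset = 5b = 3061.224ms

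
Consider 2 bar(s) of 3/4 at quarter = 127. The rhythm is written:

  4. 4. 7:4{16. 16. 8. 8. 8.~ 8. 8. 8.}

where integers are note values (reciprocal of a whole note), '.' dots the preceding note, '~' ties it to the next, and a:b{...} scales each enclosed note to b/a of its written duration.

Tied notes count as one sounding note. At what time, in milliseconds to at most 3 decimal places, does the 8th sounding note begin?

note 8 onset = 36/7b = 2429.696ms

1. 0.0ms @ 0 + 708.661ms (3/2)
2. 708.661ms @ 3/2 + 708.661ms (3/2)
3. 1417.323ms @ 3 + 101.237ms (3/14)
4. 1518.56ms @ 45/14 + 101.237ms (3/14)
5. 1619.798ms @ 24/7 + 202.475ms (3/7)
6. 1822.272ms @ 27/7 + 202.475ms (3/7)
7. 2024.747ms @ 30/7 + 404.949ms (6/7)
8. 2429.696ms @ 36/7 + 202.475ms (3/7)
9. 2632.171ms @ 39/7 + 202.475ms (3/7)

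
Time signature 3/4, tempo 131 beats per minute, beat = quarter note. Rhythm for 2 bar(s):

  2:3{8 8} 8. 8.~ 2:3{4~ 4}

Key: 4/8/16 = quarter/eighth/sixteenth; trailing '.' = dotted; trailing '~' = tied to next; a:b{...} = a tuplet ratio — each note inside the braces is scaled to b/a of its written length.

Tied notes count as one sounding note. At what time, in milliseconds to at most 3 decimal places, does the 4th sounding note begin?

1. 0.0ms @ 0 + 343.511ms (3/4)
2. 343.511ms @ 3/4 + 343.511ms (3/4)
3. 687.023ms @ 3/2 + 343.511ms (3/4)
4. 1030.534ms @ 9/4 + 1717.557ms (15/4)

note 4 onset = 9/4b = 1030.534ms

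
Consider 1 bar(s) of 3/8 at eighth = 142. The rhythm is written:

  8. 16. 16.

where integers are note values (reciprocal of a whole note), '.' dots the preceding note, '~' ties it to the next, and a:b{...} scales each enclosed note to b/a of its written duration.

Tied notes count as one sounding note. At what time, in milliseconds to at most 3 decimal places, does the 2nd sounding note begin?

1. 0.0ms @ 0 + 633.803ms (3/2)
2. 633.803ms @ 3/2 + 316.901ms (3/4)
3. 950.704ms @ 9/4 + 316.901ms (3/4)

note 2 onset = 3/2b = 633.803ms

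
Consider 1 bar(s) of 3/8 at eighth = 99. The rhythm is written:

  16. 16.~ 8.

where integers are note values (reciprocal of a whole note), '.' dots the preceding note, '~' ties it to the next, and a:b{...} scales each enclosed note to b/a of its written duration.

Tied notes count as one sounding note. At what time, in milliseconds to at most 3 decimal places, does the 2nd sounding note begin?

1. 0.0ms @ 0 + 454.545ms (3/4)
2. 454.545ms @ 3/4 + 1363.636ms (9/4)

note 2 onset = 3/4b = 454.545ms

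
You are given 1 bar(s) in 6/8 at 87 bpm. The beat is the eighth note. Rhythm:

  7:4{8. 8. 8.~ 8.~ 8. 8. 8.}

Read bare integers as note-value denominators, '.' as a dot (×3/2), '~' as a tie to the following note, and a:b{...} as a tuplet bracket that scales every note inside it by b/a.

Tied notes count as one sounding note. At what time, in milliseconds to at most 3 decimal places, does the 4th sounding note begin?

note 4 onset = 30/7b = 2955.665ms

1. 0.0ms @ 0 + 591.133ms (6/7)
2. 591.133ms @ 6/7 + 591.133ms (6/7)
3. 1182.266ms @ 12/7 + 1773.399ms (18/7)
4. 2955.665ms @ 30/7 + 591.133ms (6/7)
5. 3546.798ms @ 36/7 + 591.133ms (6/7)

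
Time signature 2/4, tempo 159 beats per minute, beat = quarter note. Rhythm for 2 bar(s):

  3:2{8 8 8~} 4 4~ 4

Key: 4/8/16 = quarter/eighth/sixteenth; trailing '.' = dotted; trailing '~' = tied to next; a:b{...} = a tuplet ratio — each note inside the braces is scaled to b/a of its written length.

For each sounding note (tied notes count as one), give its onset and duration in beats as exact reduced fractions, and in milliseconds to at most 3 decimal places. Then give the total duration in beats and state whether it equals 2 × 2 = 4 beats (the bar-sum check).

1) 0.0ms=0b +125.786ms=1/3b
2) 125.786ms=1/3b +125.786ms=1/3b
3) 251.572ms=2/3b +503.145ms=4/3b
4) 754.717ms=2b +754.717ms=2b
Σ=4b of 4 (159bpm 2/4) — PASS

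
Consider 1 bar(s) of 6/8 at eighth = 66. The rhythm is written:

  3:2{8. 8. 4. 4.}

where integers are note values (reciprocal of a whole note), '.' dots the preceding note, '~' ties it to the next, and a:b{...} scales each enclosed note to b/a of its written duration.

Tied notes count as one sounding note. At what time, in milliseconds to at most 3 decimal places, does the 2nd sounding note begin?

note 2 onset = 1b = 909.091ms

1. 0.0ms @ 0 + 909.091ms (1)
2. 909.091ms @ 1 + 909.091ms (1)
3. 1818.182ms @ 2 + 1818.182ms (2)
4. 3636.364ms @ 4 + 1818.182ms (2)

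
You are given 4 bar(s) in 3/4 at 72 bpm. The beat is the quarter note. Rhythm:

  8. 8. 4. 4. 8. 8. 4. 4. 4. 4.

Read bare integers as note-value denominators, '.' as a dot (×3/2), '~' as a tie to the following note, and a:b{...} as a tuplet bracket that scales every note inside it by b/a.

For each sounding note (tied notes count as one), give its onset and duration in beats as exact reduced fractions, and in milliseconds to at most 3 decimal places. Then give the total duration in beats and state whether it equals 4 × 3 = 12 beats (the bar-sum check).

1) 0.0ms=0b +625.0ms=3/4b
2) 625.0ms=3/4b +625.0ms=3/4b
3) 1250.0ms=3/2b +1250.0ms=3/2b
4) 2500.0ms=3b +1250.0ms=3/2b
5) 3750.0ms=9/2b +625.0ms=3/4b
6) 4375.0ms=21/4b +625.0ms=3/4b
7) 5000.0ms=6b +1250.0ms=3/2b
8) 6250.0ms=15/2b +1250.0ms=3/2b
9) 7500.0ms=9b +1250.0ms=3/2b
10) 8750.0ms=21/2b +1250.0ms=3/2b
Σ=12b of 12 (72bpm 3/4) — PASS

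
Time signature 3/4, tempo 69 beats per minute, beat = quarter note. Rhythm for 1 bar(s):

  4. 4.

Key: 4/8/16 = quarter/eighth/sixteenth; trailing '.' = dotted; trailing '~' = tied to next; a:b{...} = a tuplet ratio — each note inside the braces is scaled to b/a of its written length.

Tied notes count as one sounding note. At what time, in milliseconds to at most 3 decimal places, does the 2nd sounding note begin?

note 2 onset = 3/2b = 1304.348ms

1. 0.0ms @ 0 + 1304.348ms (3/2)
2. 1304.348ms @ 3/2 + 1304.348ms (3/2)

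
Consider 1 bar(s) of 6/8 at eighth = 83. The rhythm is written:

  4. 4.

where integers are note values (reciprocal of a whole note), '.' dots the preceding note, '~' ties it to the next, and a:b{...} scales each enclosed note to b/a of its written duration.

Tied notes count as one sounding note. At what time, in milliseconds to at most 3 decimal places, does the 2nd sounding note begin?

1. 0.0ms @ 0 + 2168.675ms (3)
2. 2168.675ms @ 3 + 2168.675ms (3)

note 2 onset = 3b = 2168.675ms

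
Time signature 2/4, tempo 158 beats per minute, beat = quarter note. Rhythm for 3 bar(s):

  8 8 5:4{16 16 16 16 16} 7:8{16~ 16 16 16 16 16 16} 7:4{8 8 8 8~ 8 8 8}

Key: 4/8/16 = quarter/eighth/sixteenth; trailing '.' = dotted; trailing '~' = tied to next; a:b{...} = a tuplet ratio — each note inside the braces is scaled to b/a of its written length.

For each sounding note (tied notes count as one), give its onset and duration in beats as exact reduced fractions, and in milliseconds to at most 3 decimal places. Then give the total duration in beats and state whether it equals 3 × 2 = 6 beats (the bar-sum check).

1) 0.0ms=0b +189.873ms=1/2b
2) 189.873ms=1/2b +189.873ms=1/2b
3) 379.747ms=1b +75.949ms=1/5b
4) 455.696ms=6/5b +75.949ms=1/5b
5) 531.646ms=7/5b +75.949ms=1/5b
6) 607.595ms=8/5b +75.949ms=1/5b
7) 683.544ms=9/5b +75.949ms=1/5b
8) 759.494ms=2b +216.998ms=4/7b
9) 976.492ms=18/7b +108.499ms=2/7b
10) 1084.991ms=20/7b +108.499ms=2/7b
11) 1193.49ms=22/7b +108.499ms=2/7b
12) 1301.989ms=24/7b +108.499ms=2/7b
13) 1410.488ms=26/7b +108.499ms=2/7b
14) 1518.987ms=4b +108.499ms=2/7b
15) 1627.486ms=30/7b +108.499ms=2/7b
16) 1735.986ms=32/7b +108.499ms=2/7b
17) 1844.485ms=34/7b +216.998ms=4/7b
18) 2061.483ms=38/7b +108.499ms=2/7b
19) 2169.982ms=40/7b +108.499ms=2/7b
Σ=6b of 6 (158bpm 2/4) — PASS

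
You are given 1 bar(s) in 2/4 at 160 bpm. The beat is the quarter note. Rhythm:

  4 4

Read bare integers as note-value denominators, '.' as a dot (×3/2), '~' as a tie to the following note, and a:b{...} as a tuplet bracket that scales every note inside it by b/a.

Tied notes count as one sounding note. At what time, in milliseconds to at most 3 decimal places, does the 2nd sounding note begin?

note 2 onset = 1b = 375.0ms

1. 0.0ms @ 0 + 375.0ms (1)
2. 375.0ms @ 1 + 375.0ms (1)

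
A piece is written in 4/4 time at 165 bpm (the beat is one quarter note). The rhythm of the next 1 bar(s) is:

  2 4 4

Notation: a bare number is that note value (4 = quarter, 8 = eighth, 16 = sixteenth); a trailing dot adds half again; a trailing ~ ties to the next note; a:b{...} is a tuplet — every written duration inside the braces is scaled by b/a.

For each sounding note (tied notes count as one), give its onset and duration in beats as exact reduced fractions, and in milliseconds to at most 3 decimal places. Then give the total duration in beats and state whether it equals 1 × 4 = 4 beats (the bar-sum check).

1) 0.0ms=0b +727.273ms=2b
2) 727.273ms=2b +363.636ms=1b
3) 1090.909ms=3b +363.636ms=1b
Σ=4b of 4 (165bpm 4/4) — PASS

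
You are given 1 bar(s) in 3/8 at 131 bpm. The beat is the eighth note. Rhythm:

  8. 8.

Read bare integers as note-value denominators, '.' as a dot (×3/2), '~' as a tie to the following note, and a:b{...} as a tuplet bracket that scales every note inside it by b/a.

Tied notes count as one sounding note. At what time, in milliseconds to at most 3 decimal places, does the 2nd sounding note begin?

note 2 onset = 3/2b = 687.023ms

1. 0.0ms @ 0 + 687.023ms (3/2)
2. 687.023ms @ 3/2 + 687.023ms (3/2)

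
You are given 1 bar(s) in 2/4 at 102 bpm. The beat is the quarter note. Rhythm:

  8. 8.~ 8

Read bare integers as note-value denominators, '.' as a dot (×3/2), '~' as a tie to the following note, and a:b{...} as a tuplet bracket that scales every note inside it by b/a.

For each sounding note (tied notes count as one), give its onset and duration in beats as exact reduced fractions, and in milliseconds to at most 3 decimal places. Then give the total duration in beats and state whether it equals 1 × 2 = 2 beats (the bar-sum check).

1) 0.0ms=0b +441.176ms=3/4b
2) 441.176ms=3/4b +735.294ms=5/4b
Σ=2b of 2 (102bpm 2/4) — PASS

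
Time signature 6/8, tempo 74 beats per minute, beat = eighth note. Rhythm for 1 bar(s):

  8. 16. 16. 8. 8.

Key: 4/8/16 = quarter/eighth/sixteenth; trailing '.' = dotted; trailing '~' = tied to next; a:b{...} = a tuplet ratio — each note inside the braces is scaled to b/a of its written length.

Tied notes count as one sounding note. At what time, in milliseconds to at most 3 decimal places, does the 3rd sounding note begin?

1. 0.0ms @ 0 + 1216.216ms (3/2)
2. 1216.216ms @ 3/2 + 608.108ms (3/4)
3. 1824.324ms @ 9/4 + 608.108ms (3/4)
4. 2432.432ms @ 3 + 1216.216ms (3/2)
5. 3648.649ms @ 9/2 + 1216.216ms (3/2)

note 3 onset = 9/4b = 1824.324ms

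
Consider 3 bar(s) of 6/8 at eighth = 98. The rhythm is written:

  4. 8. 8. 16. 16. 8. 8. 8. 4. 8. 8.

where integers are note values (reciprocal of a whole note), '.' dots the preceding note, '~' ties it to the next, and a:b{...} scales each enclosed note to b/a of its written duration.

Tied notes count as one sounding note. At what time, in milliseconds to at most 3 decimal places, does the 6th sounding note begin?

1. 0.0ms @ 0 + 1836.735ms (3)
2. 1836.735ms @ 3 + 918.367ms (3/2)
3. 2755.102ms @ 9/2 + 918.367ms (3/2)
4. 3673.469ms @ 6 + 459.184ms (3/4)
5. 4132.653ms @ 27/4 + 459.184ms (3/4)
6. 4591.837ms @ 15/2 + 918.367ms (3/2)
7. 5510.204ms @ 9 + 918.367ms (3/2)
8. 6428.571ms @ 21/2 + 918.367ms (3/2)
9. 7346.939ms @ 12 + 1836.735ms (3)
10. 9183.673ms @ 15 + 918.367ms (3/2)
11. 10102.041ms @ 33/2 + 918.367ms (3/2)

note 6 onset = 15/2b = 4591.837ms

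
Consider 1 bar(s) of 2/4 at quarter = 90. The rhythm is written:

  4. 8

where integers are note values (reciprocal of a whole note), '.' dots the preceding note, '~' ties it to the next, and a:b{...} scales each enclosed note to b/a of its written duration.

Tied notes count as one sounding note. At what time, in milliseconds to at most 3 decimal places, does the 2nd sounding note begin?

note 2 onset = 3/2b = 1000.0ms

1. 0.0ms @ 0 + 1000.0ms (3/2)
2. 1000.0ms @ 3/2 + 333.333ms (1/2)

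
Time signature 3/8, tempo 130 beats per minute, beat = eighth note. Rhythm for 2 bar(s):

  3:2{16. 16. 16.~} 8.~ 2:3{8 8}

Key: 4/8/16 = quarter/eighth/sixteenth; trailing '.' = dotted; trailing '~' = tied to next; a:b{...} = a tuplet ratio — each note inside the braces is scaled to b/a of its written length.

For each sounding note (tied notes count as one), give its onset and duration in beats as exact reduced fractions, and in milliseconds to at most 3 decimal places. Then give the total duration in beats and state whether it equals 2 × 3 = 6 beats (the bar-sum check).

1) 0.0ms=0b +230.769ms=1/2b
2) 230.769ms=1/2b +230.769ms=1/2b
3) 461.538ms=1b +1615.385ms=7/2b
4) 2076.923ms=9/2b +692.308ms=3/2b
Σ=6b of 6 (130bpm 3/8) — PASS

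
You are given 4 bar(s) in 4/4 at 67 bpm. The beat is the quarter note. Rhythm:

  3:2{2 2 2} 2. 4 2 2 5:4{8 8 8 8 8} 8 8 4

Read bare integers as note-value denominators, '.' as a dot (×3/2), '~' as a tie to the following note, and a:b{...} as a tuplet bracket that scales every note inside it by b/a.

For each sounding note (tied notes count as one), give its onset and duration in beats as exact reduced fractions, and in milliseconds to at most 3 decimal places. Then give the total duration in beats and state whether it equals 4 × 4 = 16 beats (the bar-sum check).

1) 0.0ms=0b +1194.03ms=4/3b
2) 1194.03ms=4/3b +1194.03ms=4/3b
3) 2388.06ms=8/3b +1194.03ms=4/3b
4) 3582.09ms=4b +2686.567ms=3b
5) 6268.657ms=7b +895.522ms=1b
6) 7164.179ms=8b +1791.045ms=2b
7) 8955.224ms=10b +1791.045ms=2b
8) 10746.269ms=12b +358.209ms=2/5b
9) 11104.478ms=62/5b +358.209ms=2/5b
10) 11462.687ms=64/5b +358.209ms=2/5b
11) 11820.896ms=66/5b +358.209ms=2/5b
12) 12179.104ms=68/5b +358.209ms=2/5b
13) 12537.313ms=14b +447.761ms=1/2b
14) 12985.075ms=29/2b +447.761ms=1/2b
15) 13432.836ms=15b +895.522ms=1b
Σ=16b of 16 (67bpm 4/4) — PASS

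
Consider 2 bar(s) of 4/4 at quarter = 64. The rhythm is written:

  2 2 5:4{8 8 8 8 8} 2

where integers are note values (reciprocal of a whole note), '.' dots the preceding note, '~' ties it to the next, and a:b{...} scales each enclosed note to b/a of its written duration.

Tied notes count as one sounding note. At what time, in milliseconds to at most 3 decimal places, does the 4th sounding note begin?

note 4 onset = 22/5b = 4125.0ms

1. 0.0ms @ 0 + 1875.0ms (2)
2. 1875.0ms @ 2 + 1875.0ms (2)
3. 3750.0ms @ 4 + 375.0ms (2/5)
4. 4125.0ms @ 22/5 + 375.0ms (2/5)
5. 4500.0ms @ 24/5 + 375.0ms (2/5)
6. 4875.0ms @ 26/5 + 375.0ms (2/5)
7. 5250.0ms @ 28/5 + 375.0ms (2/5)
8. 5625.0ms @ 6 + 1875.0ms (2)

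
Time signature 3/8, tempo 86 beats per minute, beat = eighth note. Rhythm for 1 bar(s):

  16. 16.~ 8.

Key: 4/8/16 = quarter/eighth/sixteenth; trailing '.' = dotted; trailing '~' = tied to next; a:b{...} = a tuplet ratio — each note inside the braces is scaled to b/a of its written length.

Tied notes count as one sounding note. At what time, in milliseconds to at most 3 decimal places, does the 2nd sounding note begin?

1. 0.0ms @ 0 + 523.256ms (3/4)
2. 523.256ms @ 3/4 + 1569.767ms (9/4)

note 2 onset = 3/4b = 523.256ms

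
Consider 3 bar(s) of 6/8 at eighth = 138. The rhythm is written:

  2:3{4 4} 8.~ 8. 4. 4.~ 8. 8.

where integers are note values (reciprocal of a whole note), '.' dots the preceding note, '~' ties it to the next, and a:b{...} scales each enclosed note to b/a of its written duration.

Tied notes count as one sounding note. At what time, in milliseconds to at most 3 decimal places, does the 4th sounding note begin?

note 4 onset = 9b = 3913.043ms

1. 0.0ms @ 0 + 1304.348ms (3)
2. 1304.348ms @ 3 + 1304.348ms (3)
3. 2608.696ms @ 6 + 1304.348ms (3)
4. 3913.043ms @ 9 + 1304.348ms (3)
5. 5217.391ms @ 12 + 1956.522ms (9/2)
6. 7173.913ms @ 33/2 + 652.174ms (3/2)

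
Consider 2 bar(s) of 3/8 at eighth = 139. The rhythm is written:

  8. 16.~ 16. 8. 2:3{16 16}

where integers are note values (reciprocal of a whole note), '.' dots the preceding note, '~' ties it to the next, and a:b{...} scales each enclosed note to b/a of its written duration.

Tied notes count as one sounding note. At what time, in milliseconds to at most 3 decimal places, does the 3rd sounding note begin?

1. 0.0ms @ 0 + 647.482ms (3/2)
2. 647.482ms @ 3/2 + 647.482ms (3/2)
3. 1294.964ms @ 3 + 647.482ms (3/2)
4. 1942.446ms @ 9/2 + 323.741ms (3/4)
5. 2266.187ms @ 21/4 + 323.741ms (3/4)

note 3 onset = 3b = 1294.964ms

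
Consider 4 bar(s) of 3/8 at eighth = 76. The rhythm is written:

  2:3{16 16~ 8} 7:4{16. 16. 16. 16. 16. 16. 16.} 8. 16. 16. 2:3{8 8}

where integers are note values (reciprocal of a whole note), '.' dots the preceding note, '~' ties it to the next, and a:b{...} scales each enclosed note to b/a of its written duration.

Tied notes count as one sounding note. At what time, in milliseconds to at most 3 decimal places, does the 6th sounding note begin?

1. 0.0ms @ 0 + 592.105ms (3/4)
2. 592.105ms @ 3/4 + 1776.316ms (9/4)
3. 2368.421ms @ 3 + 338.346ms (3/7)
4. 2706.767ms @ 24/7 + 338.346ms (3/7)
5. 3045.113ms @ 27/7 + 338.346ms (3/7)
6. 3383.459ms @ 30/7 + 338.346ms (3/7)
7. 3721.805ms @ 33/7 + 338.346ms (3/7)
8. 4060.15ms @ 36/7 + 338.346ms (3/7)
9. 4398.496ms @ 39/7 + 338.346ms (3/7)
10. 4736.842ms @ 6 + 1184.211ms (3/2)
11. 5921.053ms @ 15/2 + 592.105ms (3/4)
12. 6513.158ms @ 33/4 + 592.105ms (3/4)
13. 7105.263ms @ 9 + 1184.211ms (3/2)
14. 8289.474ms @ 21/2 + 1184.211ms (3/2)

note 6 onset = 30/7b = 3383.459ms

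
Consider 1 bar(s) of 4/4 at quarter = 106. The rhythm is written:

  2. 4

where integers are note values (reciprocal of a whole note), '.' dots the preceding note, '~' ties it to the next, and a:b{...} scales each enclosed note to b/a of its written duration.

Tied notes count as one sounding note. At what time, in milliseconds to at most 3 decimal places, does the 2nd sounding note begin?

note 2 onset = 3b = 1698.113ms

1. 0.0ms @ 0 + 1698.113ms (3)
2. 1698.113ms @ 3 + 566.038ms (1)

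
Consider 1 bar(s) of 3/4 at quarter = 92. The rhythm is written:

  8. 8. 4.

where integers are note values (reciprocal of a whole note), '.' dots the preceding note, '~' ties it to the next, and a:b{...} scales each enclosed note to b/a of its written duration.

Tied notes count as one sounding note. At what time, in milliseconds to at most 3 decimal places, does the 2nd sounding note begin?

1. 0.0ms @ 0 + 489.13ms (3/4)
2. 489.13ms @ 3/4 + 489.13ms (3/4)
3. 978.261ms @ 3/2 + 978.261ms (3/2)

note 2 onset = 3/4b = 489.13ms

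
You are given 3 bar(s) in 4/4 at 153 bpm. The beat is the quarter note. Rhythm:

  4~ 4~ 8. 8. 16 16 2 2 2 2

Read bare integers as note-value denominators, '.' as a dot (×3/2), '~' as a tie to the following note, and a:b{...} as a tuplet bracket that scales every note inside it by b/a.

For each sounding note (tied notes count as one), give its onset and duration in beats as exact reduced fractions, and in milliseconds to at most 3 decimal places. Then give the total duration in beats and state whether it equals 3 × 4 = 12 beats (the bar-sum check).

1) 0.0ms=0b +1078.431ms=11/4b
2) 1078.431ms=11/4b +294.118ms=3/4b
3) 1372.549ms=7/2b +98.039ms=1/4b
4) 1470.588ms=15/4b +98.039ms=1/4b
5) 1568.627ms=4b +784.314ms=2b
6) 2352.941ms=6b +784.314ms=2b
7) 3137.255ms=8b +784.314ms=2b
8) 3921.569ms=10b +784.314ms=2b
Σ=12b of 12 (153bpm 4/4) — PASS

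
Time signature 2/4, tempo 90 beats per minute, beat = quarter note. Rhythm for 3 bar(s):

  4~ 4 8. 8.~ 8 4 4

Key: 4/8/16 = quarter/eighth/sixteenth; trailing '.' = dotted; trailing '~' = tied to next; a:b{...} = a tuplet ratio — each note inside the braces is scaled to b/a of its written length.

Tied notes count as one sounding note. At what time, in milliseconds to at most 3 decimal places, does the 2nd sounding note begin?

1. 0.0ms @ 0 + 1333.333ms (2)
2. 1333.333ms @ 2 + 500.0ms (3/4)
3. 1833.333ms @ 11/4 + 833.333ms (5/4)
4. 2666.667ms @ 4 + 666.667ms (1)
5. 3333.333ms @ 5 + 666.667ms (1)

note 2 onset = 2b = 1333.333ms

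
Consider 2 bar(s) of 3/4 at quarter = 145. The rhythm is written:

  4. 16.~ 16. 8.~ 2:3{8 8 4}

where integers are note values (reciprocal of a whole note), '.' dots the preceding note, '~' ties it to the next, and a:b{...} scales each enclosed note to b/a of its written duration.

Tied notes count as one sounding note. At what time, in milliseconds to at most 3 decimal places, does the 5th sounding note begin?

note 5 onset = 9/2b = 1862.069ms

1. 0.0ms @ 0 + 620.69ms (3/2)
2. 620.69ms @ 3/2 + 310.345ms (3/4)
3. 931.034ms @ 9/4 + 620.69ms (3/2)
4. 1551.724ms @ 15/4 + 310.345ms (3/4)
5. 1862.069ms @ 9/2 + 620.69ms (3/2)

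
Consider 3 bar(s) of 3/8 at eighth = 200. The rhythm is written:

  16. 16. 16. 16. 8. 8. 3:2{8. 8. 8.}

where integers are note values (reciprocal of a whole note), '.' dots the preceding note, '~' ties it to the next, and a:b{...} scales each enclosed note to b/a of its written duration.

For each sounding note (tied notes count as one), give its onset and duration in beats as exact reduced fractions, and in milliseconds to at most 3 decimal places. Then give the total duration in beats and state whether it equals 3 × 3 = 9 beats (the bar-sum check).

1) 0.0ms=0b +225.0ms=3/4b
2) 225.0ms=3/4b +225.0ms=3/4b
3) 450.0ms=3/2b +225.0ms=3/4b
4) 675.0ms=9/4b +225.0ms=3/4b
5) 900.0ms=3b +450.0ms=3/2b
6) 1350.0ms=9/2b +450.0ms=3/2b
7) 1800.0ms=6b +300.0ms=1b
8) 2100.0ms=7b +300.0ms=1b
9) 2400.0ms=8b +300.0ms=1b
Σ=9b of 9 (200bpm 3/8) — PASS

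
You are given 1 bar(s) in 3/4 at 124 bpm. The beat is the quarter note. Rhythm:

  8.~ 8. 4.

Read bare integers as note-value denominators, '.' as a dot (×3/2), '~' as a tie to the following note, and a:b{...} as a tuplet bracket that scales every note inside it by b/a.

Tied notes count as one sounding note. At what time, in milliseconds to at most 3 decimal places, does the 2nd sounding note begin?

note 2 onset = 3/2b = 725.806ms

1. 0.0ms @ 0 + 725.806ms (3/2)
2. 725.806ms @ 3/2 + 725.806ms (3/2)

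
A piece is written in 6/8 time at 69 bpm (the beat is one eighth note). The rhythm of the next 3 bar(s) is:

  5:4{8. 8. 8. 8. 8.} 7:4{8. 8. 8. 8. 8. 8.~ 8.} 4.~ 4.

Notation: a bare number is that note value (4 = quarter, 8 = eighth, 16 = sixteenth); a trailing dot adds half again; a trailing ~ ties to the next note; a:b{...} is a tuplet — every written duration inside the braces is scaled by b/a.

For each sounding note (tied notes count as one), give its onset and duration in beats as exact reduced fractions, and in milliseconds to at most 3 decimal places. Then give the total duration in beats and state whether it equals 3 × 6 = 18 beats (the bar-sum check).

1) 0.0ms=0b +1043.478ms=6/5b
2) 1043.478ms=6/5b +1043.478ms=6/5b
3) 2086.957ms=12/5b +1043.478ms=6/5b
4) 3130.435ms=18/5b +1043.478ms=6/5b
5) 4173.913ms=24/5b +1043.478ms=6/5b
6) 5217.391ms=6b +745.342ms=6/7b
7) 5962.733ms=48/7b +745.342ms=6/7b
8) 6708.075ms=54/7b +745.342ms=6/7b
9) 7453.416ms=60/7b +745.342ms=6/7b
10) 8198.758ms=66/7b +745.342ms=6/7b
11) 8944.099ms=72/7b +1490.683ms=12/7b
12) 10434.783ms=12b +5217.391ms=6b
Σ=18b of 18 (69bpm 6/8) — PASS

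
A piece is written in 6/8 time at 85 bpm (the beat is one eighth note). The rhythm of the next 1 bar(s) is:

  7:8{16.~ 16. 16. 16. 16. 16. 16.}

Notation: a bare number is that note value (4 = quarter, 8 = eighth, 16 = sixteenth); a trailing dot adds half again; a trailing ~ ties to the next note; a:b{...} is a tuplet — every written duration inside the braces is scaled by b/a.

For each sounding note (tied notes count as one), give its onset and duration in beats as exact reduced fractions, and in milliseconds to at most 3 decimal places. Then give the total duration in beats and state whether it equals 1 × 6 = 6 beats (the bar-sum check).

1) 0.0ms=0b +1210.084ms=12/7b
2) 1210.084ms=12/7b +605.042ms=6/7b
3) 1815.126ms=18/7b +605.042ms=6/7b
4) 2420.168ms=24/7b +605.042ms=6/7b
5) 3025.21ms=30/7b +605.042ms=6/7b
6) 3630.252ms=36/7b +605.042ms=6/7b
Σ=6b of 6 (85bpm 6/8) — PASS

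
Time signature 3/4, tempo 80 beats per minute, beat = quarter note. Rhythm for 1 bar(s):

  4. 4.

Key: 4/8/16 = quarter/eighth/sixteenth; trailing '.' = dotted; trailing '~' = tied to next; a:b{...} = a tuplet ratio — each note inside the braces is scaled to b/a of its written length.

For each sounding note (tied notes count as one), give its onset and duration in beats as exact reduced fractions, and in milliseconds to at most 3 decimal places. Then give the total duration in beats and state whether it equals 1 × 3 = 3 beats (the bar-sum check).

1) 0.0ms=0b +1125.0ms=3/2b
2) 1125.0ms=3/2b +1125.0ms=3/2b
Σ=3b of 3 (80bpm 3/4) — PASS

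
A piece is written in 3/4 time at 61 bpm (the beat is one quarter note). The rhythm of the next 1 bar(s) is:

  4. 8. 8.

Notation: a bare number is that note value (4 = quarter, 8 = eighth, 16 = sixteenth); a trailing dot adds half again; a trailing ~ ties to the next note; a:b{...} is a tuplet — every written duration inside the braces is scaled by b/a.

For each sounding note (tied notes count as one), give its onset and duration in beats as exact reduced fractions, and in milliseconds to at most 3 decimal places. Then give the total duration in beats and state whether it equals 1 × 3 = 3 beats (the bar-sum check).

1) 0.0ms=0b +1475.41ms=3/2b
2) 1475.41ms=3/2b +737.705ms=3/4b
3) 2213.115ms=9/4b +737.705ms=3/4b
Σ=3b of 3 (61bpm 3/4) — PASS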